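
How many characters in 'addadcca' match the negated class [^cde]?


Negated class [^cde] matches any char NOT in {c, d, e}
Scanning 'addadcca':
  pos 0: 'a' -> MATCH
  pos 1: 'd' -> no (excluded)
  pos 2: 'd' -> no (excluded)
  pos 3: 'a' -> MATCH
  pos 4: 'd' -> no (excluded)
  pos 5: 'c' -> no (excluded)
  pos 6: 'c' -> no (excluded)
  pos 7: 'a' -> MATCH
Total matches: 3

3


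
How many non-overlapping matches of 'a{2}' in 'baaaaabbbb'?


Pattern 'a{2}' matches exactly 2 consecutive a's (greedy, non-overlapping).
String: 'baaaaabbbb'
Scanning for runs of a's:
  Run at pos 1: 'aaaaa' (length 5) -> 2 match(es)
Matches found: ['aa', 'aa']
Total: 2

2


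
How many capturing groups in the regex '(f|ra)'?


To count capturing groups, count each '(' that starts a group.
Pattern: '(f|ra)'
Walking through the pattern:
  Position 0: '(' -> group #1
Total capturing groups: 1

1


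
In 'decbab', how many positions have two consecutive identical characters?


Looking for consecutive identical characters in 'decbab':
  pos 0-1: 'd' vs 'e' -> different
  pos 1-2: 'e' vs 'c' -> different
  pos 2-3: 'c' vs 'b' -> different
  pos 3-4: 'b' vs 'a' -> different
  pos 4-5: 'a' vs 'b' -> different
Consecutive identical pairs: []
Count: 0

0


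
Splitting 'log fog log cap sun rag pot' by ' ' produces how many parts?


Splitting by ' ' breaks the string at each occurrence of the separator.
Text: 'log fog log cap sun rag pot'
Parts after split:
  Part 1: 'log'
  Part 2: 'fog'
  Part 3: 'log'
  Part 4: 'cap'
  Part 5: 'sun'
  Part 6: 'rag'
  Part 7: 'pot'
Total parts: 7

7


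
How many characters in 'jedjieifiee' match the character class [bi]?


Character class [bi] matches any of: {b, i}
Scanning string 'jedjieifiee' character by character:
  pos 0: 'j' -> no
  pos 1: 'e' -> no
  pos 2: 'd' -> no
  pos 3: 'j' -> no
  pos 4: 'i' -> MATCH
  pos 5: 'e' -> no
  pos 6: 'i' -> MATCH
  pos 7: 'f' -> no
  pos 8: 'i' -> MATCH
  pos 9: 'e' -> no
  pos 10: 'e' -> no
Total matches: 3

3


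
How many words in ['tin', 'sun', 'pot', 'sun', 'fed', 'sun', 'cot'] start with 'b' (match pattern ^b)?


Pattern ^b anchors to start of word. Check which words begin with 'b':
  'tin' -> no
  'sun' -> no
  'pot' -> no
  'sun' -> no
  'fed' -> no
  'sun' -> no
  'cot' -> no
Matching words: []
Count: 0

0


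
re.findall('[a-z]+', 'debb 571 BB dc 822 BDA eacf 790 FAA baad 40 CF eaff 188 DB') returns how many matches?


Pattern '[a-z]+' finds one or more lowercase letters.
Text: 'debb 571 BB dc 822 BDA eacf 790 FAA baad 40 CF eaff 188 DB'
Scanning for matches:
  Match 1: 'debb'
  Match 2: 'dc'
  Match 3: 'eacf'
  Match 4: 'baad'
  Match 5: 'eaff'
Total matches: 5

5


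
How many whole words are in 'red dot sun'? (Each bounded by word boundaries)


Word boundaries (\b) mark the start/end of each word.
Text: 'red dot sun'
Splitting by whitespace:
  Word 1: 'red'
  Word 2: 'dot'
  Word 3: 'sun'
Total whole words: 3

3


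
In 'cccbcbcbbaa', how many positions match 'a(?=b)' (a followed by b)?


Lookahead 'a(?=b)' matches 'a' only when followed by 'b'.
String: 'cccbcbcbbaa'
Checking each position where char is 'a':
  pos 9: 'a' -> no (next='a')
Matching positions: []
Count: 0

0


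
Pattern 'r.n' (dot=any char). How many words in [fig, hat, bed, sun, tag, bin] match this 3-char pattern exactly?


Pattern 'r.n' means: starts with 'r', any single char, ends with 'n'.
Checking each word (must be exactly 3 chars):
  'fig' (len=3): no
  'hat' (len=3): no
  'bed' (len=3): no
  'sun' (len=3): no
  'tag' (len=3): no
  'bin' (len=3): no
Matching words: []
Total: 0

0


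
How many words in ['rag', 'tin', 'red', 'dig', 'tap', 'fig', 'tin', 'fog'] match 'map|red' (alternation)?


Alternation 'map|red' matches either 'map' or 'red'.
Checking each word:
  'rag' -> no
  'tin' -> no
  'red' -> MATCH
  'dig' -> no
  'tap' -> no
  'fig' -> no
  'tin' -> no
  'fog' -> no
Matches: ['red']
Count: 1

1


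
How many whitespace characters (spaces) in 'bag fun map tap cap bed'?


\s matches whitespace characters (spaces, tabs, etc.).
Text: 'bag fun map tap cap bed'
This text has 6 words separated by spaces.
Number of spaces = number of words - 1 = 6 - 1 = 5

5


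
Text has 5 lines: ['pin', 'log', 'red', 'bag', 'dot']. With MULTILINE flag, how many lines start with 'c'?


With MULTILINE flag, ^ matches the start of each line.
Lines: ['pin', 'log', 'red', 'bag', 'dot']
Checking which lines start with 'c':
  Line 1: 'pin' -> no
  Line 2: 'log' -> no
  Line 3: 'red' -> no
  Line 4: 'bag' -> no
  Line 5: 'dot' -> no
Matching lines: []
Count: 0

0


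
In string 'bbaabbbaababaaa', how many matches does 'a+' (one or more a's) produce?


Pattern 'a+' matches one or more consecutive a's.
String: 'bbaabbbaababaaa'
Scanning for runs of a:
  Match 1: 'aa' (length 2)
  Match 2: 'aa' (length 2)
  Match 3: 'a' (length 1)
  Match 4: 'aaa' (length 3)
Total matches: 4

4


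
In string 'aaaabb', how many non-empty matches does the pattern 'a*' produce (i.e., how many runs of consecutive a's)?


Pattern 'a*' matches zero or more a's. We want non-empty runs of consecutive a's.
String: 'aaaabb'
Walking through the string to find runs of a's:
  Run 1: positions 0-3 -> 'aaaa'
Non-empty runs found: ['aaaa']
Count: 1

1


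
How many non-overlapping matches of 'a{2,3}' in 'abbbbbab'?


Pattern 'a{2,3}' matches between 2 and 3 consecutive a's (greedy).
String: 'abbbbbab'
Finding runs of a's and applying greedy matching:
  Run at pos 0: 'a' (length 1)
  Run at pos 6: 'a' (length 1)
Matches: []
Count: 0

0


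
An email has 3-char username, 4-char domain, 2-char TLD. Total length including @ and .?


An email address has format: username@domain.tld
Username length: 3
'@' character: 1
Domain length: 4
'.' character: 1
TLD length: 2
Total = 3 + 1 + 4 + 1 + 2 = 11

11


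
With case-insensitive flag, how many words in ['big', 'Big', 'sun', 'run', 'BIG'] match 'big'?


Case-insensitive matching: compare each word's lowercase form to 'big'.
  'big' -> lower='big' -> MATCH
  'Big' -> lower='big' -> MATCH
  'sun' -> lower='sun' -> no
  'run' -> lower='run' -> no
  'BIG' -> lower='big' -> MATCH
Matches: ['big', 'Big', 'BIG']
Count: 3

3


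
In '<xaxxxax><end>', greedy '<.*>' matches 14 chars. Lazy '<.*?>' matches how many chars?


Greedy '<.*>' tries to match as MUCH as possible.
Lazy '<.*?>' tries to match as LITTLE as possible.

String: '<xaxxxax><end>'
Greedy '<.*>' starts at first '<' and extends to the LAST '>': '<xaxxxax><end>' (14 chars)
Lazy '<.*?>' starts at first '<' and stops at the FIRST '>': '<xaxxxax>' (9 chars)

9


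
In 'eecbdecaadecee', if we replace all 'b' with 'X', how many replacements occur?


re.sub('b', 'X', text) replaces every occurrence of 'b' with 'X'.
Text: 'eecbdecaadecee'
Scanning for 'b':
  pos 3: 'b' -> replacement #1
Total replacements: 1

1


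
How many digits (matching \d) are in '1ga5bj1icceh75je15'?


\d matches any digit 0-9.
Scanning '1ga5bj1icceh75je15':
  pos 0: '1' -> DIGIT
  pos 3: '5' -> DIGIT
  pos 6: '1' -> DIGIT
  pos 12: '7' -> DIGIT
  pos 13: '5' -> DIGIT
  pos 16: '1' -> DIGIT
  pos 17: '5' -> DIGIT
Digits found: ['1', '5', '1', '7', '5', '1', '5']
Total: 7

7


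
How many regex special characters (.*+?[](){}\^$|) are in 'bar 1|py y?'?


Regex special characters are: . * + ? [ ] ( ) { } \ ^ $ |
Scanning 'bar 1|py y?':
  pos 5: '|' -> SPECIAL
  pos 10: '?' -> SPECIAL
Special chars found: ['|', '?']
Total: 2

2


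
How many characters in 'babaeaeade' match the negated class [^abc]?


Negated class [^abc] matches any char NOT in {a, b, c}
Scanning 'babaeaeade':
  pos 0: 'b' -> no (excluded)
  pos 1: 'a' -> no (excluded)
  pos 2: 'b' -> no (excluded)
  pos 3: 'a' -> no (excluded)
  pos 4: 'e' -> MATCH
  pos 5: 'a' -> no (excluded)
  pos 6: 'e' -> MATCH
  pos 7: 'a' -> no (excluded)
  pos 8: 'd' -> MATCH
  pos 9: 'e' -> MATCH
Total matches: 4

4


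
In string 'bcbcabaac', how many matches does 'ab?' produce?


Pattern 'ab?' matches 'a' optionally followed by 'b'.
String: 'bcbcabaac'
Scanning left to right for 'a' then checking next char:
  Match 1: 'ab' (a followed by b)
  Match 2: 'a' (a not followed by b)
  Match 3: 'a' (a not followed by b)
Total matches: 3

3


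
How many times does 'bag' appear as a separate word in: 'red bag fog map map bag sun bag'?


Scanning each word for exact match 'bag':
  Word 1: 'red' -> no
  Word 2: 'bag' -> MATCH
  Word 3: 'fog' -> no
  Word 4: 'map' -> no
  Word 5: 'map' -> no
  Word 6: 'bag' -> MATCH
  Word 7: 'sun' -> no
  Word 8: 'bag' -> MATCH
Total matches: 3

3


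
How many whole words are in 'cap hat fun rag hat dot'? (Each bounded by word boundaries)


Word boundaries (\b) mark the start/end of each word.
Text: 'cap hat fun rag hat dot'
Splitting by whitespace:
  Word 1: 'cap'
  Word 2: 'hat'
  Word 3: 'fun'
  Word 4: 'rag'
  Word 5: 'hat'
  Word 6: 'dot'
Total whole words: 6

6


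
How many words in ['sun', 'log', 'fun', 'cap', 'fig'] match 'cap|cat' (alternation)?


Alternation 'cap|cat' matches either 'cap' or 'cat'.
Checking each word:
  'sun' -> no
  'log' -> no
  'fun' -> no
  'cap' -> MATCH
  'fig' -> no
Matches: ['cap']
Count: 1

1


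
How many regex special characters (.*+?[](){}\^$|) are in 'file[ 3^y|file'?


Regex special characters are: . * + ? [ ] ( ) { } \ ^ $ |
Scanning 'file[ 3^y|file':
  pos 4: '[' -> SPECIAL
  pos 7: '^' -> SPECIAL
  pos 9: '|' -> SPECIAL
Special chars found: ['[', '^', '|']
Total: 3

3


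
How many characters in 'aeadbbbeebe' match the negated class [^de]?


Negated class [^de] matches any char NOT in {d, e}
Scanning 'aeadbbbeebe':
  pos 0: 'a' -> MATCH
  pos 1: 'e' -> no (excluded)
  pos 2: 'a' -> MATCH
  pos 3: 'd' -> no (excluded)
  pos 4: 'b' -> MATCH
  pos 5: 'b' -> MATCH
  pos 6: 'b' -> MATCH
  pos 7: 'e' -> no (excluded)
  pos 8: 'e' -> no (excluded)
  pos 9: 'b' -> MATCH
  pos 10: 'e' -> no (excluded)
Total matches: 6

6


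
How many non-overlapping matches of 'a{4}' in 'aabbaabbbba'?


Pattern 'a{4}' matches exactly 4 consecutive a's (greedy, non-overlapping).
String: 'aabbaabbbba'
Scanning for runs of a's:
  Run at pos 0: 'aa' (length 2) -> 0 match(es)
  Run at pos 4: 'aa' (length 2) -> 0 match(es)
  Run at pos 10: 'a' (length 1) -> 0 match(es)
Matches found: []
Total: 0

0


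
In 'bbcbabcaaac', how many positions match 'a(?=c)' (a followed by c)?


Lookahead 'a(?=c)' matches 'a' only when followed by 'c'.
String: 'bbcbabcaaac'
Checking each position where char is 'a':
  pos 4: 'a' -> no (next='b')
  pos 7: 'a' -> no (next='a')
  pos 8: 'a' -> no (next='a')
  pos 9: 'a' -> MATCH (next='c')
Matching positions: [9]
Count: 1

1


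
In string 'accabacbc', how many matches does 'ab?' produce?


Pattern 'ab?' matches 'a' optionally followed by 'b'.
String: 'accabacbc'
Scanning left to right for 'a' then checking next char:
  Match 1: 'a' (a not followed by b)
  Match 2: 'ab' (a followed by b)
  Match 3: 'a' (a not followed by b)
Total matches: 3

3


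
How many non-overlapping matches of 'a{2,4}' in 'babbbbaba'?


Pattern 'a{2,4}' matches between 2 and 4 consecutive a's (greedy).
String: 'babbbbaba'
Finding runs of a's and applying greedy matching:
  Run at pos 1: 'a' (length 1)
  Run at pos 6: 'a' (length 1)
  Run at pos 8: 'a' (length 1)
Matches: []
Count: 0

0


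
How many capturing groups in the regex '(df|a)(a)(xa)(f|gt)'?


To count capturing groups, count each '(' that starts a group.
Pattern: '(df|a)(a)(xa)(f|gt)'
Walking through the pattern:
  Position 0: '(' -> group #1
  Position 6: '(' -> group #2
  Position 9: '(' -> group #3
  Position 13: '(' -> group #4
Total capturing groups: 4

4


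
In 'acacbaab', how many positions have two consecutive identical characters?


Looking for consecutive identical characters in 'acacbaab':
  pos 0-1: 'a' vs 'c' -> different
  pos 1-2: 'c' vs 'a' -> different
  pos 2-3: 'a' vs 'c' -> different
  pos 3-4: 'c' vs 'b' -> different
  pos 4-5: 'b' vs 'a' -> different
  pos 5-6: 'a' vs 'a' -> MATCH ('aa')
  pos 6-7: 'a' vs 'b' -> different
Consecutive identical pairs: ['aa']
Count: 1

1


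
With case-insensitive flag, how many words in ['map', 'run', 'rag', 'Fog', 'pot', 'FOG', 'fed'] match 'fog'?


Case-insensitive matching: compare each word's lowercase form to 'fog'.
  'map' -> lower='map' -> no
  'run' -> lower='run' -> no
  'rag' -> lower='rag' -> no
  'Fog' -> lower='fog' -> MATCH
  'pot' -> lower='pot' -> no
  'FOG' -> lower='fog' -> MATCH
  'fed' -> lower='fed' -> no
Matches: ['Fog', 'FOG']
Count: 2

2


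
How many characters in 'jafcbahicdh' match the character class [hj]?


Character class [hj] matches any of: {h, j}
Scanning string 'jafcbahicdh' character by character:
  pos 0: 'j' -> MATCH
  pos 1: 'a' -> no
  pos 2: 'f' -> no
  pos 3: 'c' -> no
  pos 4: 'b' -> no
  pos 5: 'a' -> no
  pos 6: 'h' -> MATCH
  pos 7: 'i' -> no
  pos 8: 'c' -> no
  pos 9: 'd' -> no
  pos 10: 'h' -> MATCH
Total matches: 3

3


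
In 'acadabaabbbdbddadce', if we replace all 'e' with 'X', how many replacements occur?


re.sub('e', 'X', text) replaces every occurrence of 'e' with 'X'.
Text: 'acadabaabbbdbddadce'
Scanning for 'e':
  pos 18: 'e' -> replacement #1
Total replacements: 1

1


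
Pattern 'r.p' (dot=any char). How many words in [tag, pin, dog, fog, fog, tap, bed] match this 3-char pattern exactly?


Pattern 'r.p' means: starts with 'r', any single char, ends with 'p'.
Checking each word (must be exactly 3 chars):
  'tag' (len=3): no
  'pin' (len=3): no
  'dog' (len=3): no
  'fog' (len=3): no
  'fog' (len=3): no
  'tap' (len=3): no
  'bed' (len=3): no
Matching words: []
Total: 0

0


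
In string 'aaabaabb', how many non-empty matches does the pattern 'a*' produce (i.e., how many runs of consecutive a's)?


Pattern 'a*' matches zero or more a's. We want non-empty runs of consecutive a's.
String: 'aaabaabb'
Walking through the string to find runs of a's:
  Run 1: positions 0-2 -> 'aaa'
  Run 2: positions 4-5 -> 'aa'
Non-empty runs found: ['aaa', 'aa']
Count: 2

2


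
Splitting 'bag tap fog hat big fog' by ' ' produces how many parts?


Splitting by ' ' breaks the string at each occurrence of the separator.
Text: 'bag tap fog hat big fog'
Parts after split:
  Part 1: 'bag'
  Part 2: 'tap'
  Part 3: 'fog'
  Part 4: 'hat'
  Part 5: 'big'
  Part 6: 'fog'
Total parts: 6

6


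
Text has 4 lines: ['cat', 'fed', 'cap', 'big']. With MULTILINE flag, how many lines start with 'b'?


With MULTILINE flag, ^ matches the start of each line.
Lines: ['cat', 'fed', 'cap', 'big']
Checking which lines start with 'b':
  Line 1: 'cat' -> no
  Line 2: 'fed' -> no
  Line 3: 'cap' -> no
  Line 4: 'big' -> MATCH
Matching lines: ['big']
Count: 1

1


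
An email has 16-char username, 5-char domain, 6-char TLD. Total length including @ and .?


An email address has format: username@domain.tld
Username length: 16
'@' character: 1
Domain length: 5
'.' character: 1
TLD length: 6
Total = 16 + 1 + 5 + 1 + 6 = 29

29


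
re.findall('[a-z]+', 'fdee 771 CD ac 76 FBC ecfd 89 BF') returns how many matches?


Pattern '[a-z]+' finds one or more lowercase letters.
Text: 'fdee 771 CD ac 76 FBC ecfd 89 BF'
Scanning for matches:
  Match 1: 'fdee'
  Match 2: 'ac'
  Match 3: 'ecfd'
Total matches: 3

3


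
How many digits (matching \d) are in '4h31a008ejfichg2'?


\d matches any digit 0-9.
Scanning '4h31a008ejfichg2':
  pos 0: '4' -> DIGIT
  pos 2: '3' -> DIGIT
  pos 3: '1' -> DIGIT
  pos 5: '0' -> DIGIT
  pos 6: '0' -> DIGIT
  pos 7: '8' -> DIGIT
  pos 15: '2' -> DIGIT
Digits found: ['4', '3', '1', '0', '0', '8', '2']
Total: 7

7


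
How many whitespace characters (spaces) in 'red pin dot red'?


\s matches whitespace characters (spaces, tabs, etc.).
Text: 'red pin dot red'
This text has 4 words separated by spaces.
Number of spaces = number of words - 1 = 4 - 1 = 3

3


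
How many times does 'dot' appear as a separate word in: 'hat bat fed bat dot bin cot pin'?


Scanning each word for exact match 'dot':
  Word 1: 'hat' -> no
  Word 2: 'bat' -> no
  Word 3: 'fed' -> no
  Word 4: 'bat' -> no
  Word 5: 'dot' -> MATCH
  Word 6: 'bin' -> no
  Word 7: 'cot' -> no
  Word 8: 'pin' -> no
Total matches: 1

1


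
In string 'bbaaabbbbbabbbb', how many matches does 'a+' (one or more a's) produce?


Pattern 'a+' matches one or more consecutive a's.
String: 'bbaaabbbbbabbbb'
Scanning for runs of a:
  Match 1: 'aaa' (length 3)
  Match 2: 'a' (length 1)
Total matches: 2

2


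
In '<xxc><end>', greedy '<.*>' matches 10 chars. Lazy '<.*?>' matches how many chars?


Greedy '<.*>' tries to match as MUCH as possible.
Lazy '<.*?>' tries to match as LITTLE as possible.

String: '<xxc><end>'
Greedy '<.*>' starts at first '<' and extends to the LAST '>': '<xxc><end>' (10 chars)
Lazy '<.*?>' starts at first '<' and stops at the FIRST '>': '<xxc>' (5 chars)

5


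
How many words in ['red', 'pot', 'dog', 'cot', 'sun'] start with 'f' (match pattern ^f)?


Pattern ^f anchors to start of word. Check which words begin with 'f':
  'red' -> no
  'pot' -> no
  'dog' -> no
  'cot' -> no
  'sun' -> no
Matching words: []
Count: 0

0


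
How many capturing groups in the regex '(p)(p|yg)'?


To count capturing groups, count each '(' that starts a group.
Pattern: '(p)(p|yg)'
Walking through the pattern:
  Position 0: '(' -> group #1
  Position 3: '(' -> group #2
Total capturing groups: 2

2


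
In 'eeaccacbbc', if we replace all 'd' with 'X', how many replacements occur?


re.sub('d', 'X', text) replaces every occurrence of 'd' with 'X'.
Text: 'eeaccacbbc'
Scanning for 'd':
Total replacements: 0

0


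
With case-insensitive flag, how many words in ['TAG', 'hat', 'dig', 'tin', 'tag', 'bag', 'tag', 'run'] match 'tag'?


Case-insensitive matching: compare each word's lowercase form to 'tag'.
  'TAG' -> lower='tag' -> MATCH
  'hat' -> lower='hat' -> no
  'dig' -> lower='dig' -> no
  'tin' -> lower='tin' -> no
  'tag' -> lower='tag' -> MATCH
  'bag' -> lower='bag' -> no
  'tag' -> lower='tag' -> MATCH
  'run' -> lower='run' -> no
Matches: ['TAG', 'tag', 'tag']
Count: 3

3


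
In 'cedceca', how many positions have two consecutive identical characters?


Looking for consecutive identical characters in 'cedceca':
  pos 0-1: 'c' vs 'e' -> different
  pos 1-2: 'e' vs 'd' -> different
  pos 2-3: 'd' vs 'c' -> different
  pos 3-4: 'c' vs 'e' -> different
  pos 4-5: 'e' vs 'c' -> different
  pos 5-6: 'c' vs 'a' -> different
Consecutive identical pairs: []
Count: 0

0


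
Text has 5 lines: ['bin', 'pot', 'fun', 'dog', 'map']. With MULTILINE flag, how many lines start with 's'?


With MULTILINE flag, ^ matches the start of each line.
Lines: ['bin', 'pot', 'fun', 'dog', 'map']
Checking which lines start with 's':
  Line 1: 'bin' -> no
  Line 2: 'pot' -> no
  Line 3: 'fun' -> no
  Line 4: 'dog' -> no
  Line 5: 'map' -> no
Matching lines: []
Count: 0

0


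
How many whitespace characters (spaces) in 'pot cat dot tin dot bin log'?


\s matches whitespace characters (spaces, tabs, etc.).
Text: 'pot cat dot tin dot bin log'
This text has 7 words separated by spaces.
Number of spaces = number of words - 1 = 7 - 1 = 6

6


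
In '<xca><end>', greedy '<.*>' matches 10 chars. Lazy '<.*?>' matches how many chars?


Greedy '<.*>' tries to match as MUCH as possible.
Lazy '<.*?>' tries to match as LITTLE as possible.

String: '<xca><end>'
Greedy '<.*>' starts at first '<' and extends to the LAST '>': '<xca><end>' (10 chars)
Lazy '<.*?>' starts at first '<' and stops at the FIRST '>': '<xca>' (5 chars)

5


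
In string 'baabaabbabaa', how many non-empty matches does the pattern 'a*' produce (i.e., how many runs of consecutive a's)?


Pattern 'a*' matches zero or more a's. We want non-empty runs of consecutive a's.
String: 'baabaabbabaa'
Walking through the string to find runs of a's:
  Run 1: positions 1-2 -> 'aa'
  Run 2: positions 4-5 -> 'aa'
  Run 3: positions 8-8 -> 'a'
  Run 4: positions 10-11 -> 'aa'
Non-empty runs found: ['aa', 'aa', 'a', 'aa']
Count: 4

4


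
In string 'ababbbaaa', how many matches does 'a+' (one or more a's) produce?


Pattern 'a+' matches one or more consecutive a's.
String: 'ababbbaaa'
Scanning for runs of a:
  Match 1: 'a' (length 1)
  Match 2: 'a' (length 1)
  Match 3: 'aaa' (length 3)
Total matches: 3

3


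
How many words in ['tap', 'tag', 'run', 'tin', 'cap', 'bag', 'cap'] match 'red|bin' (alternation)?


Alternation 'red|bin' matches either 'red' or 'bin'.
Checking each word:
  'tap' -> no
  'tag' -> no
  'run' -> no
  'tin' -> no
  'cap' -> no
  'bag' -> no
  'cap' -> no
Matches: []
Count: 0

0


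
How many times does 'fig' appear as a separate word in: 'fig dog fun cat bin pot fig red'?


Scanning each word for exact match 'fig':
  Word 1: 'fig' -> MATCH
  Word 2: 'dog' -> no
  Word 3: 'fun' -> no
  Word 4: 'cat' -> no
  Word 5: 'bin' -> no
  Word 6: 'pot' -> no
  Word 7: 'fig' -> MATCH
  Word 8: 'red' -> no
Total matches: 2

2


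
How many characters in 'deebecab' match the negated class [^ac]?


Negated class [^ac] matches any char NOT in {a, c}
Scanning 'deebecab':
  pos 0: 'd' -> MATCH
  pos 1: 'e' -> MATCH
  pos 2: 'e' -> MATCH
  pos 3: 'b' -> MATCH
  pos 4: 'e' -> MATCH
  pos 5: 'c' -> no (excluded)
  pos 6: 'a' -> no (excluded)
  pos 7: 'b' -> MATCH
Total matches: 6

6


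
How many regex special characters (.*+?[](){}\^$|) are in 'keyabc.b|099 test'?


Regex special characters are: . * + ? [ ] ( ) { } \ ^ $ |
Scanning 'keyabc.b|099 test':
  pos 6: '.' -> SPECIAL
  pos 8: '|' -> SPECIAL
Special chars found: ['.', '|']
Total: 2

2


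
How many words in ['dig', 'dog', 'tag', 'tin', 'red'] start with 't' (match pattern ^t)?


Pattern ^t anchors to start of word. Check which words begin with 't':
  'dig' -> no
  'dog' -> no
  'tag' -> MATCH (starts with 't')
  'tin' -> MATCH (starts with 't')
  'red' -> no
Matching words: ['tag', 'tin']
Count: 2

2


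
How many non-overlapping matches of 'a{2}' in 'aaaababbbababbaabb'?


Pattern 'a{2}' matches exactly 2 consecutive a's (greedy, non-overlapping).
String: 'aaaababbbababbaabb'
Scanning for runs of a's:
  Run at pos 0: 'aaaa' (length 4) -> 2 match(es)
  Run at pos 5: 'a' (length 1) -> 0 match(es)
  Run at pos 9: 'a' (length 1) -> 0 match(es)
  Run at pos 11: 'a' (length 1) -> 0 match(es)
  Run at pos 14: 'aa' (length 2) -> 1 match(es)
Matches found: ['aa', 'aa', 'aa']
Total: 3

3


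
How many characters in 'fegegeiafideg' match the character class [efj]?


Character class [efj] matches any of: {e, f, j}
Scanning string 'fegegeiafideg' character by character:
  pos 0: 'f' -> MATCH
  pos 1: 'e' -> MATCH
  pos 2: 'g' -> no
  pos 3: 'e' -> MATCH
  pos 4: 'g' -> no
  pos 5: 'e' -> MATCH
  pos 6: 'i' -> no
  pos 7: 'a' -> no
  pos 8: 'f' -> MATCH
  pos 9: 'i' -> no
  pos 10: 'd' -> no
  pos 11: 'e' -> MATCH
  pos 12: 'g' -> no
Total matches: 6

6


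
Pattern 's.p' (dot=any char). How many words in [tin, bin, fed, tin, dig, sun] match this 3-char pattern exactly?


Pattern 's.p' means: starts with 's', any single char, ends with 'p'.
Checking each word (must be exactly 3 chars):
  'tin' (len=3): no
  'bin' (len=3): no
  'fed' (len=3): no
  'tin' (len=3): no
  'dig' (len=3): no
  'sun' (len=3): no
Matching words: []
Total: 0

0


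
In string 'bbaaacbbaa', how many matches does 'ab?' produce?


Pattern 'ab?' matches 'a' optionally followed by 'b'.
String: 'bbaaacbbaa'
Scanning left to right for 'a' then checking next char:
  Match 1: 'a' (a not followed by b)
  Match 2: 'a' (a not followed by b)
  Match 3: 'a' (a not followed by b)
  Match 4: 'a' (a not followed by b)
  Match 5: 'a' (a not followed by b)
Total matches: 5

5


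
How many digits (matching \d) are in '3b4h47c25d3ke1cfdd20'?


\d matches any digit 0-9.
Scanning '3b4h47c25d3ke1cfdd20':
  pos 0: '3' -> DIGIT
  pos 2: '4' -> DIGIT
  pos 4: '4' -> DIGIT
  pos 5: '7' -> DIGIT
  pos 7: '2' -> DIGIT
  pos 8: '5' -> DIGIT
  pos 10: '3' -> DIGIT
  pos 13: '1' -> DIGIT
  pos 18: '2' -> DIGIT
  pos 19: '0' -> DIGIT
Digits found: ['3', '4', '4', '7', '2', '5', '3', '1', '2', '0']
Total: 10

10


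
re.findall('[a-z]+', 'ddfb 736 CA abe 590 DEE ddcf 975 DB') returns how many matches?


Pattern '[a-z]+' finds one or more lowercase letters.
Text: 'ddfb 736 CA abe 590 DEE ddcf 975 DB'
Scanning for matches:
  Match 1: 'ddfb'
  Match 2: 'abe'
  Match 3: 'ddcf'
Total matches: 3

3


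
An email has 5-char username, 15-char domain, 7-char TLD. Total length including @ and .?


An email address has format: username@domain.tld
Username length: 5
'@' character: 1
Domain length: 15
'.' character: 1
TLD length: 7
Total = 5 + 1 + 15 + 1 + 7 = 29

29


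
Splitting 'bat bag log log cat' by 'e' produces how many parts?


Splitting by 'e' breaks the string at each occurrence of the separator.
Text: 'bat bag log log cat'
Parts after split:
  Part 1: 'bat bag log log cat'
Total parts: 1

1


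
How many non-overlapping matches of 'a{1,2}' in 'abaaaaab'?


Pattern 'a{1,2}' matches between 1 and 2 consecutive a's (greedy).
String: 'abaaaaab'
Finding runs of a's and applying greedy matching:
  Run at pos 0: 'a' (length 1)
  Run at pos 2: 'aaaaa' (length 5)
Matches: ['a', 'aa', 'aa', 'a']
Count: 4

4


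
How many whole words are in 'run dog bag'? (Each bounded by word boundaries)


Word boundaries (\b) mark the start/end of each word.
Text: 'run dog bag'
Splitting by whitespace:
  Word 1: 'run'
  Word 2: 'dog'
  Word 3: 'bag'
Total whole words: 3

3


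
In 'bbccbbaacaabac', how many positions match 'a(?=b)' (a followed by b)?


Lookahead 'a(?=b)' matches 'a' only when followed by 'b'.
String: 'bbccbbaacaabac'
Checking each position where char is 'a':
  pos 6: 'a' -> no (next='a')
  pos 7: 'a' -> no (next='c')
  pos 9: 'a' -> no (next='a')
  pos 10: 'a' -> MATCH (next='b')
  pos 12: 'a' -> no (next='c')
Matching positions: [10]
Count: 1

1


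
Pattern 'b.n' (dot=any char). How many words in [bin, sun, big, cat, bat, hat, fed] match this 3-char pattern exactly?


Pattern 'b.n' means: starts with 'b', any single char, ends with 'n'.
Checking each word (must be exactly 3 chars):
  'bin' (len=3): MATCH
  'sun' (len=3): no
  'big' (len=3): no
  'cat' (len=3): no
  'bat' (len=3): no
  'hat' (len=3): no
  'fed' (len=3): no
Matching words: ['bin']
Total: 1

1


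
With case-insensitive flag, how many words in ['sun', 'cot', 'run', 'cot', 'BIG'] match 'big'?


Case-insensitive matching: compare each word's lowercase form to 'big'.
  'sun' -> lower='sun' -> no
  'cot' -> lower='cot' -> no
  'run' -> lower='run' -> no
  'cot' -> lower='cot' -> no
  'BIG' -> lower='big' -> MATCH
Matches: ['BIG']
Count: 1

1


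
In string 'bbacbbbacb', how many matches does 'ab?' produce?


Pattern 'ab?' matches 'a' optionally followed by 'b'.
String: 'bbacbbbacb'
Scanning left to right for 'a' then checking next char:
  Match 1: 'a' (a not followed by b)
  Match 2: 'a' (a not followed by b)
Total matches: 2

2


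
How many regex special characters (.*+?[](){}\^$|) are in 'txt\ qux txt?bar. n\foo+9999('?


Regex special characters are: . * + ? [ ] ( ) { } \ ^ $ |
Scanning 'txt\ qux txt?bar. n\foo+9999(':
  pos 3: '\' -> SPECIAL
  pos 12: '?' -> SPECIAL
  pos 16: '.' -> SPECIAL
  pos 19: '\' -> SPECIAL
  pos 23: '+' -> SPECIAL
  pos 28: '(' -> SPECIAL
Special chars found: ['\\', '?', '.', '\\', '+', '(']
Total: 6

6


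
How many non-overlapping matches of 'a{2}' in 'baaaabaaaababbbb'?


Pattern 'a{2}' matches exactly 2 consecutive a's (greedy, non-overlapping).
String: 'baaaabaaaababbbb'
Scanning for runs of a's:
  Run at pos 1: 'aaaa' (length 4) -> 2 match(es)
  Run at pos 6: 'aaaa' (length 4) -> 2 match(es)
  Run at pos 11: 'a' (length 1) -> 0 match(es)
Matches found: ['aa', 'aa', 'aa', 'aa']
Total: 4

4


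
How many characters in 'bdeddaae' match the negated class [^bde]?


Negated class [^bde] matches any char NOT in {b, d, e}
Scanning 'bdeddaae':
  pos 0: 'b' -> no (excluded)
  pos 1: 'd' -> no (excluded)
  pos 2: 'e' -> no (excluded)
  pos 3: 'd' -> no (excluded)
  pos 4: 'd' -> no (excluded)
  pos 5: 'a' -> MATCH
  pos 6: 'a' -> MATCH
  pos 7: 'e' -> no (excluded)
Total matches: 2

2


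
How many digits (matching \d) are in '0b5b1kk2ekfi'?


\d matches any digit 0-9.
Scanning '0b5b1kk2ekfi':
  pos 0: '0' -> DIGIT
  pos 2: '5' -> DIGIT
  pos 4: '1' -> DIGIT
  pos 7: '2' -> DIGIT
Digits found: ['0', '5', '1', '2']
Total: 4

4


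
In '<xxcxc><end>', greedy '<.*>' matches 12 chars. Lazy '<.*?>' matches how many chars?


Greedy '<.*>' tries to match as MUCH as possible.
Lazy '<.*?>' tries to match as LITTLE as possible.

String: '<xxcxc><end>'
Greedy '<.*>' starts at first '<' and extends to the LAST '>': '<xxcxc><end>' (12 chars)
Lazy '<.*?>' starts at first '<' and stops at the FIRST '>': '<xxcxc>' (7 chars)

7


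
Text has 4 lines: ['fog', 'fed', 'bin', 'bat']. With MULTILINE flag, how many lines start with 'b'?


With MULTILINE flag, ^ matches the start of each line.
Lines: ['fog', 'fed', 'bin', 'bat']
Checking which lines start with 'b':
  Line 1: 'fog' -> no
  Line 2: 'fed' -> no
  Line 3: 'bin' -> MATCH
  Line 4: 'bat' -> MATCH
Matching lines: ['bin', 'bat']
Count: 2

2


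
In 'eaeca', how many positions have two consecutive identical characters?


Looking for consecutive identical characters in 'eaeca':
  pos 0-1: 'e' vs 'a' -> different
  pos 1-2: 'a' vs 'e' -> different
  pos 2-3: 'e' vs 'c' -> different
  pos 3-4: 'c' vs 'a' -> different
Consecutive identical pairs: []
Count: 0

0


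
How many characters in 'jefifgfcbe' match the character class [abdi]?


Character class [abdi] matches any of: {a, b, d, i}
Scanning string 'jefifgfcbe' character by character:
  pos 0: 'j' -> no
  pos 1: 'e' -> no
  pos 2: 'f' -> no
  pos 3: 'i' -> MATCH
  pos 4: 'f' -> no
  pos 5: 'g' -> no
  pos 6: 'f' -> no
  pos 7: 'c' -> no
  pos 8: 'b' -> MATCH
  pos 9: 'e' -> no
Total matches: 2

2


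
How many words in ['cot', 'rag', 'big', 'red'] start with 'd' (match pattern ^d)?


Pattern ^d anchors to start of word. Check which words begin with 'd':
  'cot' -> no
  'rag' -> no
  'big' -> no
  'red' -> no
Matching words: []
Count: 0

0


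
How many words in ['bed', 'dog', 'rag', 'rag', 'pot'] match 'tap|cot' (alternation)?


Alternation 'tap|cot' matches either 'tap' or 'cot'.
Checking each word:
  'bed' -> no
  'dog' -> no
  'rag' -> no
  'rag' -> no
  'pot' -> no
Matches: []
Count: 0

0


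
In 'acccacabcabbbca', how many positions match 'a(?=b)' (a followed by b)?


Lookahead 'a(?=b)' matches 'a' only when followed by 'b'.
String: 'acccacabcabbbca'
Checking each position where char is 'a':
  pos 0: 'a' -> no (next='c')
  pos 4: 'a' -> no (next='c')
  pos 6: 'a' -> MATCH (next='b')
  pos 9: 'a' -> MATCH (next='b')
Matching positions: [6, 9]
Count: 2

2


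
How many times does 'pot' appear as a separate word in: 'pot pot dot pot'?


Scanning each word for exact match 'pot':
  Word 1: 'pot' -> MATCH
  Word 2: 'pot' -> MATCH
  Word 3: 'dot' -> no
  Word 4: 'pot' -> MATCH
Total matches: 3

3


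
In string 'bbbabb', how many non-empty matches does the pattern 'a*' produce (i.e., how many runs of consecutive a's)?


Pattern 'a*' matches zero or more a's. We want non-empty runs of consecutive a's.
String: 'bbbabb'
Walking through the string to find runs of a's:
  Run 1: positions 3-3 -> 'a'
Non-empty runs found: ['a']
Count: 1

1


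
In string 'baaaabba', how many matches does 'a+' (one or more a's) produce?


Pattern 'a+' matches one or more consecutive a's.
String: 'baaaabba'
Scanning for runs of a:
  Match 1: 'aaaa' (length 4)
  Match 2: 'a' (length 1)
Total matches: 2

2


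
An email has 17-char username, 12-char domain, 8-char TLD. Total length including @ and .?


An email address has format: username@domain.tld
Username length: 17
'@' character: 1
Domain length: 12
'.' character: 1
TLD length: 8
Total = 17 + 1 + 12 + 1 + 8 = 39

39


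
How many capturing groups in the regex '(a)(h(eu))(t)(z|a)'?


To count capturing groups, count each '(' that starts a group.
Pattern: '(a)(h(eu))(t)(z|a)'
Walking through the pattern:
  Position 0: '(' -> group #1
  Position 3: '(' -> group #2
  Position 5: '(' -> group #3
  Position 10: '(' -> group #4
  Position 13: '(' -> group #5
Total capturing groups: 5

5


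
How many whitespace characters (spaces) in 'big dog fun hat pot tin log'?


\s matches whitespace characters (spaces, tabs, etc.).
Text: 'big dog fun hat pot tin log'
This text has 7 words separated by spaces.
Number of spaces = number of words - 1 = 7 - 1 = 6

6


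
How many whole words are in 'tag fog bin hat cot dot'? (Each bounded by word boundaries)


Word boundaries (\b) mark the start/end of each word.
Text: 'tag fog bin hat cot dot'
Splitting by whitespace:
  Word 1: 'tag'
  Word 2: 'fog'
  Word 3: 'bin'
  Word 4: 'hat'
  Word 5: 'cot'
  Word 6: 'dot'
Total whole words: 6

6


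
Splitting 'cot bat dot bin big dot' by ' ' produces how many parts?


Splitting by ' ' breaks the string at each occurrence of the separator.
Text: 'cot bat dot bin big dot'
Parts after split:
  Part 1: 'cot'
  Part 2: 'bat'
  Part 3: 'dot'
  Part 4: 'bin'
  Part 5: 'big'
  Part 6: 'dot'
Total parts: 6

6


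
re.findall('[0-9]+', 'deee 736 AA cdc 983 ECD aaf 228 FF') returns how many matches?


Pattern '[0-9]+' finds one or more digits.
Text: 'deee 736 AA cdc 983 ECD aaf 228 FF'
Scanning for matches:
  Match 1: '736'
  Match 2: '983'
  Match 3: '228'
Total matches: 3

3


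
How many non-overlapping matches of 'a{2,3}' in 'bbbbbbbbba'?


Pattern 'a{2,3}' matches between 2 and 3 consecutive a's (greedy).
String: 'bbbbbbbbba'
Finding runs of a's and applying greedy matching:
  Run at pos 9: 'a' (length 1)
Matches: []
Count: 0

0


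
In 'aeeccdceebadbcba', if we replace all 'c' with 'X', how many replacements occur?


re.sub('c', 'X', text) replaces every occurrence of 'c' with 'X'.
Text: 'aeeccdceebadbcba'
Scanning for 'c':
  pos 3: 'c' -> replacement #1
  pos 4: 'c' -> replacement #2
  pos 6: 'c' -> replacement #3
  pos 13: 'c' -> replacement #4
Total replacements: 4

4


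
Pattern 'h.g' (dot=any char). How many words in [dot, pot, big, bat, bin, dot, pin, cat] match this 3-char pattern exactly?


Pattern 'h.g' means: starts with 'h', any single char, ends with 'g'.
Checking each word (must be exactly 3 chars):
  'dot' (len=3): no
  'pot' (len=3): no
  'big' (len=3): no
  'bat' (len=3): no
  'bin' (len=3): no
  'dot' (len=3): no
  'pin' (len=3): no
  'cat' (len=3): no
Matching words: []
Total: 0

0


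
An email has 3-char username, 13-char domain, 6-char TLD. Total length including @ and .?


An email address has format: username@domain.tld
Username length: 3
'@' character: 1
Domain length: 13
'.' character: 1
TLD length: 6
Total = 3 + 1 + 13 + 1 + 6 = 24

24


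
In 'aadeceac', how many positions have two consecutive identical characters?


Looking for consecutive identical characters in 'aadeceac':
  pos 0-1: 'a' vs 'a' -> MATCH ('aa')
  pos 1-2: 'a' vs 'd' -> different
  pos 2-3: 'd' vs 'e' -> different
  pos 3-4: 'e' vs 'c' -> different
  pos 4-5: 'c' vs 'e' -> different
  pos 5-6: 'e' vs 'a' -> different
  pos 6-7: 'a' vs 'c' -> different
Consecutive identical pairs: ['aa']
Count: 1

1


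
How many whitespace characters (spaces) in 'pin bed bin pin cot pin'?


\s matches whitespace characters (spaces, tabs, etc.).
Text: 'pin bed bin pin cot pin'
This text has 6 words separated by spaces.
Number of spaces = number of words - 1 = 6 - 1 = 5

5


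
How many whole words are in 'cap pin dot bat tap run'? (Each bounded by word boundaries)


Word boundaries (\b) mark the start/end of each word.
Text: 'cap pin dot bat tap run'
Splitting by whitespace:
  Word 1: 'cap'
  Word 2: 'pin'
  Word 3: 'dot'
  Word 4: 'bat'
  Word 5: 'tap'
  Word 6: 'run'
Total whole words: 6

6


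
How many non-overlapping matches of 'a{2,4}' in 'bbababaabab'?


Pattern 'a{2,4}' matches between 2 and 4 consecutive a's (greedy).
String: 'bbababaabab'
Finding runs of a's and applying greedy matching:
  Run at pos 2: 'a' (length 1)
  Run at pos 4: 'a' (length 1)
  Run at pos 6: 'aa' (length 2)
  Run at pos 9: 'a' (length 1)
Matches: ['aa']
Count: 1

1


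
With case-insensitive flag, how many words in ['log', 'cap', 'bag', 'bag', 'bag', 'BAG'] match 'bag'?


Case-insensitive matching: compare each word's lowercase form to 'bag'.
  'log' -> lower='log' -> no
  'cap' -> lower='cap' -> no
  'bag' -> lower='bag' -> MATCH
  'bag' -> lower='bag' -> MATCH
  'bag' -> lower='bag' -> MATCH
  'BAG' -> lower='bag' -> MATCH
Matches: ['bag', 'bag', 'bag', 'BAG']
Count: 4

4


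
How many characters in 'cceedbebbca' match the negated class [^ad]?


Negated class [^ad] matches any char NOT in {a, d}
Scanning 'cceedbebbca':
  pos 0: 'c' -> MATCH
  pos 1: 'c' -> MATCH
  pos 2: 'e' -> MATCH
  pos 3: 'e' -> MATCH
  pos 4: 'd' -> no (excluded)
  pos 5: 'b' -> MATCH
  pos 6: 'e' -> MATCH
  pos 7: 'b' -> MATCH
  pos 8: 'b' -> MATCH
  pos 9: 'c' -> MATCH
  pos 10: 'a' -> no (excluded)
Total matches: 9

9


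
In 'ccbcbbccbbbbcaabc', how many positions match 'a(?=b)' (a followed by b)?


Lookahead 'a(?=b)' matches 'a' only when followed by 'b'.
String: 'ccbcbbccbbbbcaabc'
Checking each position where char is 'a':
  pos 13: 'a' -> no (next='a')
  pos 14: 'a' -> MATCH (next='b')
Matching positions: [14]
Count: 1

1


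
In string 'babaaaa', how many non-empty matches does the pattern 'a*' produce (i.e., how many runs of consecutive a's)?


Pattern 'a*' matches zero or more a's. We want non-empty runs of consecutive a's.
String: 'babaaaa'
Walking through the string to find runs of a's:
  Run 1: positions 1-1 -> 'a'
  Run 2: positions 3-6 -> 'aaaa'
Non-empty runs found: ['a', 'aaaa']
Count: 2

2


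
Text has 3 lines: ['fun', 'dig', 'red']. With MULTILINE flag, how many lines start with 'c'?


With MULTILINE flag, ^ matches the start of each line.
Lines: ['fun', 'dig', 'red']
Checking which lines start with 'c':
  Line 1: 'fun' -> no
  Line 2: 'dig' -> no
  Line 3: 'red' -> no
Matching lines: []
Count: 0

0


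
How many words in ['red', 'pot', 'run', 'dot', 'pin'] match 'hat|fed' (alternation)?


Alternation 'hat|fed' matches either 'hat' or 'fed'.
Checking each word:
  'red' -> no
  'pot' -> no
  'run' -> no
  'dot' -> no
  'pin' -> no
Matches: []
Count: 0

0


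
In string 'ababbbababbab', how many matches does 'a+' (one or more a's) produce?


Pattern 'a+' matches one or more consecutive a's.
String: 'ababbbababbab'
Scanning for runs of a:
  Match 1: 'a' (length 1)
  Match 2: 'a' (length 1)
  Match 3: 'a' (length 1)
  Match 4: 'a' (length 1)
  Match 5: 'a' (length 1)
Total matches: 5

5


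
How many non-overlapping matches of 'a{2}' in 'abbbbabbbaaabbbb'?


Pattern 'a{2}' matches exactly 2 consecutive a's (greedy, non-overlapping).
String: 'abbbbabbbaaabbbb'
Scanning for runs of a's:
  Run at pos 0: 'a' (length 1) -> 0 match(es)
  Run at pos 5: 'a' (length 1) -> 0 match(es)
  Run at pos 9: 'aaa' (length 3) -> 1 match(es)
Matches found: ['aa']
Total: 1

1


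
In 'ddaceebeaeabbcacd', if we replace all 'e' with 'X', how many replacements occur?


re.sub('e', 'X', text) replaces every occurrence of 'e' with 'X'.
Text: 'ddaceebeaeabbcacd'
Scanning for 'e':
  pos 4: 'e' -> replacement #1
  pos 5: 'e' -> replacement #2
  pos 7: 'e' -> replacement #3
  pos 9: 'e' -> replacement #4
Total replacements: 4

4


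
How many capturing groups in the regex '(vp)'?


To count capturing groups, count each '(' that starts a group.
Pattern: '(vp)'
Walking through the pattern:
  Position 0: '(' -> group #1
Total capturing groups: 1

1


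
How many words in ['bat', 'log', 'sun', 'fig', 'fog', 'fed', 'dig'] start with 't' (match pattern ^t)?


Pattern ^t anchors to start of word. Check which words begin with 't':
  'bat' -> no
  'log' -> no
  'sun' -> no
  'fig' -> no
  'fog' -> no
  'fed' -> no
  'dig' -> no
Matching words: []
Count: 0

0
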